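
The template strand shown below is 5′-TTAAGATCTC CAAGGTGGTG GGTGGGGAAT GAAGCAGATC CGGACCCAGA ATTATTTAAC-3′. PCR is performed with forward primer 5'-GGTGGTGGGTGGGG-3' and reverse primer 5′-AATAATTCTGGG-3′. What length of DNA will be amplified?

Scanning the template, GGTGGTGGGTGGGG occurs at positions 14–27; this primer anneals to the bottom strand there with its 3' end pointing downstream.
The reverse primer's reverse complement is CCCAGAATTATT, which matches the template at positions 45–56.
The product runs from position 14 to position 56, so its length is 56 − 14 + 1 = 43 bp.

43 bp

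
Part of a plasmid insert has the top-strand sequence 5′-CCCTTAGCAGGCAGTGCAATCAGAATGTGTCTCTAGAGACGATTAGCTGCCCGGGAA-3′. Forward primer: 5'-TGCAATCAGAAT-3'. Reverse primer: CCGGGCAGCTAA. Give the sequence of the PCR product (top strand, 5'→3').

Scanning the template, TGCAATCAGAAT occurs at positions 15–26; this primer anneals to the bottom strand there with its 3' end pointing downstream.
The reverse primer's reverse complement is TTAGCTGCCCGG, which matches the template at positions 43–54.
The product is the template from position 15 through 54 (40 bp).

5'-TGCAATCAGAATGTGTCTCTAGAGACGATTAGCTGCCCGG-3'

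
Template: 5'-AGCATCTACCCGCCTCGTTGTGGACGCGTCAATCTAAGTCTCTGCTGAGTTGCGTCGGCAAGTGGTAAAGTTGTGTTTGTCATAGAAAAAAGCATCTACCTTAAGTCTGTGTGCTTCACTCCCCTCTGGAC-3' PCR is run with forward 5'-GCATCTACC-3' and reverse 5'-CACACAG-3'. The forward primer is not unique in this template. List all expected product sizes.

The forward primer GCATCTACC matches the top strand at positions 2–10, 92–100.
The reverse primer's reverse complement is CTGTGTG, matching at positions 107–113.
Each forward site pairs with the reverse site to give a product ending at position 113: sizes 112, 22 bp.

112 bp, 22 bp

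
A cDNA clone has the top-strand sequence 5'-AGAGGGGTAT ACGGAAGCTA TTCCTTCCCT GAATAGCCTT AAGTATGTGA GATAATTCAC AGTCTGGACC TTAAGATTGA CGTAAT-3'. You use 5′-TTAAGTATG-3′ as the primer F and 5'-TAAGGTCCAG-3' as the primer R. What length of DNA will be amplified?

The forward primer matches the template at positions 39–47.
Reverse complement of the reverse primer: CTGGACCTTA. This occurs on the top strand at positions 64–73.
The product runs from position 39 to position 73, so its length is 73 − 39 + 1 = 35 bp.

35 bp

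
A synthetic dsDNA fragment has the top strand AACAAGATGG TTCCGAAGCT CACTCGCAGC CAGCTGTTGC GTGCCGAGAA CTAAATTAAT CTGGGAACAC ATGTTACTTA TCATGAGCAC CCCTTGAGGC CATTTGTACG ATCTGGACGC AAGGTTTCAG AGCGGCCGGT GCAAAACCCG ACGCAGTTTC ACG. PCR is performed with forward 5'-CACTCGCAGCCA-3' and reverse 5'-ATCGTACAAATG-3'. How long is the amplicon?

The forward primer matches the template at positions 21–32.
The reverse primer's reverse complement is CATTTGTACGAT, which matches the template at positions 101–112.
The product runs from position 21 to position 112, so its length is 112 − 21 + 1 = 92 bp.

92 bp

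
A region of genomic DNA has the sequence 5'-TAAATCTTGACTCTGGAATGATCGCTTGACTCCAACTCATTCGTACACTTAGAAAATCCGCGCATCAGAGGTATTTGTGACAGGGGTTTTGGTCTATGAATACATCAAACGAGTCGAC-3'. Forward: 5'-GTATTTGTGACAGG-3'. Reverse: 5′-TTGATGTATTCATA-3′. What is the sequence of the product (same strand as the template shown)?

5'-GTATTTGTGACAGGGGTTTTGGTCTATGAATACATCAA-3'

The forward primer matches the template at positions 71–84.
Reverse complement of the reverse primer: TATGAATACATCAA. This occurs on the top strand at positions 95–108.
The product is the template from position 71 through 108 (38 bp).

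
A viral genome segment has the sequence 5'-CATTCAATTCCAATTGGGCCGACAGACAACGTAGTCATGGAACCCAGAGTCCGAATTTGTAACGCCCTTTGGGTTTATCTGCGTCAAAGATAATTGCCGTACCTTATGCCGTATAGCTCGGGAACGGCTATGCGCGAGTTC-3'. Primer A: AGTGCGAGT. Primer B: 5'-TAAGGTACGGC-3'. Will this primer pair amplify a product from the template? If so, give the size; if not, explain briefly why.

No product — primer A has no binding site in the template.

Primer A (AGTGCGAGT) does not match the top strand, and its reverse complement ACTCGCACT does not match either.
With no annealing site for primer A, no amplification occurs.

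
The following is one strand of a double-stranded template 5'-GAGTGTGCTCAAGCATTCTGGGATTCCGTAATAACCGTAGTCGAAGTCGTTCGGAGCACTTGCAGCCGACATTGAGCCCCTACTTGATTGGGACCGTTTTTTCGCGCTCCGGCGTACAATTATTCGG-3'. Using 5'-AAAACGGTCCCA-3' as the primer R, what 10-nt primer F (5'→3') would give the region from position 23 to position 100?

The reverse primer's reverse complement TGGGACCGTTTT matches the template at positions 89–100; the product starts at position 23.
The forward primer is identical to the top strand over positions 23–32: ATTCCGTAAT.

5'-ATTCCGTAAT-3'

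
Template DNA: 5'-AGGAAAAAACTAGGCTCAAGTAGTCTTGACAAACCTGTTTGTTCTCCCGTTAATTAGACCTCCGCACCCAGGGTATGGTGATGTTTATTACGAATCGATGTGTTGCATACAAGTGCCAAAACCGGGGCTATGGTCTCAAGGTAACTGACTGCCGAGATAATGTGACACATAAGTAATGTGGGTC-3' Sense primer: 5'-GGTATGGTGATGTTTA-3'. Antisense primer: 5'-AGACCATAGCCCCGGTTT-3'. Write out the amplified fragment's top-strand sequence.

The forward primer matches the template at positions 72–87.
Reverse complement of the reverse primer: AAACCGGGGCTATGGTCT. This occurs on the top strand at positions 119–136.
The product is the template from position 72 through 136 (65 bp).

5'-GGTATGGTGATGTTTATTACGAATCGATGTGTTGCATACAAGTGCCAAAACCGGGGCTATGGTCT-3'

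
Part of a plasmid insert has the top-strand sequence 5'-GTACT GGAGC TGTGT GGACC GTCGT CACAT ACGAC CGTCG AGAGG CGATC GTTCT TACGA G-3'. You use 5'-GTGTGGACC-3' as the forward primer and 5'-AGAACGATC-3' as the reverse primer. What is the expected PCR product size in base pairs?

44 bp

Scanning the template, GTGTGGACC occurs at positions 12–20; this primer anneals to the bottom strand there with its 3' end pointing downstream.
The reverse primer's reverse complement is GATCGTTCT, which matches the template at positions 47–55.
Product length = (reverse-primer end) − (forward-primer start) + 1 = 55 − 12 + 1 = 44 bp.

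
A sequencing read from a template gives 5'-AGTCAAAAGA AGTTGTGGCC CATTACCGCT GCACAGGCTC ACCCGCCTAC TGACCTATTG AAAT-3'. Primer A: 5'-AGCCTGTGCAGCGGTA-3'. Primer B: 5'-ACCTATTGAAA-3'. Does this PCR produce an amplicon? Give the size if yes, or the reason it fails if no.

No product — the primers' 3' ends point away from each other.

Primer A (AGCCTGTGCAGCGGTA) has reverse complement TACCGCTGCACAGGCT, which matches the top strand at positions 24–39; primer A anneals to the top strand there with its 3' end pointing upstream toward position 24.
Primer B (ACCTATTGAAA) matches the top strand directly at positions 53–63; it anneals to the bottom strand with its 3' end pointing downstream toward position 63.
The 3' ends diverge (primer A extends toward position 1, primer B toward position 64), so the primers never converge on a shared product.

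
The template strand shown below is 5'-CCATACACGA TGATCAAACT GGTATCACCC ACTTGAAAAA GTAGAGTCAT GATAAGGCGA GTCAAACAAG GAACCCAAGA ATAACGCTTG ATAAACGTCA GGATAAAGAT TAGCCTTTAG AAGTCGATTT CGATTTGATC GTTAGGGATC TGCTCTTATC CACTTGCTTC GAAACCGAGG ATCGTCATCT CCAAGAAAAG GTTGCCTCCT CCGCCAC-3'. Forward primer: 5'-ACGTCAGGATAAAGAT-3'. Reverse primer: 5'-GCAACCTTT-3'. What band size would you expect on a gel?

111 bp

Forward primer ACGTCAGGATAAAGAT is found on the top strand at positions 95–110.
Reverse complement of the reverse primer: AAAGGTTGC. This occurs on the top strand at positions 197–205.
Amplicon spans positions 95–205: 111 bp.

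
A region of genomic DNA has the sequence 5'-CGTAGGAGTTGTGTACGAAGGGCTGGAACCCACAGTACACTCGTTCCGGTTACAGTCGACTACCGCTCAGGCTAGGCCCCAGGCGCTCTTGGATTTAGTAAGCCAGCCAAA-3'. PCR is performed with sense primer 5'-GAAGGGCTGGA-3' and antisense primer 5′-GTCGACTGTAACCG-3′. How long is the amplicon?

44 bp

Scanning the template, GAAGGGCTGGA occurs at positions 17–27; this primer anneals to the bottom strand there with its 3' end pointing downstream.
Taking the reverse complement of GTCGACTGTAACCG gives CGGTTACAGTCGAC, found at positions 47–60 on the template; the primer anneals here to the top strand with its 3' end pointing upstream.
Amplicon spans positions 17–60: 44 bp.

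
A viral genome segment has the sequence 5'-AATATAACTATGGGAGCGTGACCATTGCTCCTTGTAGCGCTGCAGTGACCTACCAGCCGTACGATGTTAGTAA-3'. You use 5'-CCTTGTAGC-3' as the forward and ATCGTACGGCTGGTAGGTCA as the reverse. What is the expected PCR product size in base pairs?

36 bp

Scanning the template, CCTTGTAGC occurs at positions 30–38; this primer anneals to the bottom strand there with its 3' end pointing downstream.
The reverse primer's reverse complement is TGACCTACCAGCCGTACGAT, which matches the template at positions 46–65.
Product length = (reverse-primer end) − (forward-primer start) + 1 = 65 − 30 + 1 = 36 bp.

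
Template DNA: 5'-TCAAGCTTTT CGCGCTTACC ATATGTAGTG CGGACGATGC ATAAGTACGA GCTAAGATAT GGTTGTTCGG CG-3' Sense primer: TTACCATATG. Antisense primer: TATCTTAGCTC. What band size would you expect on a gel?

44 bp

Forward primer TTACCATATG is found on the top strand at positions 16–25.
The reverse primer's reverse complement is GAGCTAAGATA, which matches the template at positions 49–59.
Product length = (reverse-primer end) − (forward-primer start) + 1 = 59 − 16 + 1 = 44 bp.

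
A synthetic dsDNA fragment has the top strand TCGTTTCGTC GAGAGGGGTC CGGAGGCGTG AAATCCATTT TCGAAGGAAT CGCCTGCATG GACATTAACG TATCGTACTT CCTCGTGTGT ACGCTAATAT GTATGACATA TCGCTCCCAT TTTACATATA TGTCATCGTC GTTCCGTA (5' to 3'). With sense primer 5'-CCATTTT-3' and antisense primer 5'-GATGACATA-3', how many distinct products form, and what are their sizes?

Two products: 103 bp, 21 bp

The forward primer CCATTTT matches the top strand at positions 35–41, 117–123.
The reverse primer's reverse complement is TATGTCATC, matching at positions 129–137.
Each forward site pairs with the reverse site to give a product ending at position 137: sizes 103, 21 bp.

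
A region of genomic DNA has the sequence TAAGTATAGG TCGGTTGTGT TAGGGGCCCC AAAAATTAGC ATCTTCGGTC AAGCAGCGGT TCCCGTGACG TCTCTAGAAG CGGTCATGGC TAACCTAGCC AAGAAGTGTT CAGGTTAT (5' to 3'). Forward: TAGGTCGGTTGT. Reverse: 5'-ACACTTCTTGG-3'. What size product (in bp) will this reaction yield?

103 bp

Forward primer TAGGTCGGTTGT is found on the top strand at positions 7–18.
The reverse primer's reverse complement is CCAAGAAGTGT, which matches the template at positions 99–109.
Amplicon spans positions 7–109: 103 bp.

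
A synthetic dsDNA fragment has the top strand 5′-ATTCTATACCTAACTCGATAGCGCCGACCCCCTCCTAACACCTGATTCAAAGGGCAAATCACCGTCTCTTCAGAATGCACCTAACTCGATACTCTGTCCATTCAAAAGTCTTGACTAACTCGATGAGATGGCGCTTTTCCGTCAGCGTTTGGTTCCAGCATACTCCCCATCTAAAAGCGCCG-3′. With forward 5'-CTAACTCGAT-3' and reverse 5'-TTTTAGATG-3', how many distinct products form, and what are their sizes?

Three products: 167 bp, 96 bp, 62 bp

The forward primer CTAACTCGAT matches the top strand at positions 10–19, 81–90, 115–124.
The reverse primer's reverse complement is CATCTAAAA, matching at positions 168–176.
Each forward site pairs with the reverse site to give a product ending at position 176: sizes 167, 96, 62 bp.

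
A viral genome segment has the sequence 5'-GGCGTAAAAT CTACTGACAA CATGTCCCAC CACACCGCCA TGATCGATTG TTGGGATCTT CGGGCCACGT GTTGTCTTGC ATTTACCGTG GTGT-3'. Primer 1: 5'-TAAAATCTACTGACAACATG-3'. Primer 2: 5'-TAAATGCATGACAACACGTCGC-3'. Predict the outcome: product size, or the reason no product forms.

No product — primer 2 has no binding site in the template.

Primer 2 (TAAATGCATGACAACACGTCGC) does not match the top strand, and its reverse complement GCGACGTGTTGTCATGCATTTA does not match either.
With no annealing site for primer 2, no amplification occurs.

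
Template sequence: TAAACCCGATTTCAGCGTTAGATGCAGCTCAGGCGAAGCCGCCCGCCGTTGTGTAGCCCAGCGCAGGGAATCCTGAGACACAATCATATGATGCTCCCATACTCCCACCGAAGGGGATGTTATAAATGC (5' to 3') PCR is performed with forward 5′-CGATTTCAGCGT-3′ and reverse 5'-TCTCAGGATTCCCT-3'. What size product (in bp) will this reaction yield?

72 bp

Scanning the template, CGATTTCAGCGT occurs at positions 7–18; this primer anneals to the bottom strand there with its 3' end pointing downstream.
Reverse complement of the reverse primer: AGGGAATCCTGAGA. This occurs on the top strand at positions 65–78.
Amplicon spans positions 7–78: 72 bp.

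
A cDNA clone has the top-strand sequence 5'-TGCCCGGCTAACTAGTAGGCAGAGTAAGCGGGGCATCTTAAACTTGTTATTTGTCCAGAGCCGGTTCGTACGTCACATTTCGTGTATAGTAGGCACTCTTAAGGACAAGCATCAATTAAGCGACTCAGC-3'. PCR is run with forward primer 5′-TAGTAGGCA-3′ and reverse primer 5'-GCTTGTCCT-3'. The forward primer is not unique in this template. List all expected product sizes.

98 bp, 24 bp

The forward primer TAGTAGGCA matches the top strand at positions 13–21, 87–95.
The reverse primer's reverse complement is AGGACAAGC, matching at positions 102–110.
Each forward site pairs with the reverse site to give a product ending at position 110: sizes 98, 24 bp.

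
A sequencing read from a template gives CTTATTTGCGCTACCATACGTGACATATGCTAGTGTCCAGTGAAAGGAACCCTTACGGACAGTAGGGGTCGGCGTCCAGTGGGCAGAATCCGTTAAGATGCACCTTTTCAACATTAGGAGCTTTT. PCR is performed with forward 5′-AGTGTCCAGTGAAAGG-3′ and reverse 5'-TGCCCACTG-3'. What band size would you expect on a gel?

54 bp

Scanning the template, AGTGTCCAGTGAAAGG occurs at positions 32–47; this primer anneals to the bottom strand there with its 3' end pointing downstream.
Taking the reverse complement of TGCCCACTG gives CAGTGGGCA, found at positions 77–85 on the template; the primer anneals here to the top strand with its 3' end pointing upstream.
Amplicon spans positions 32–85: 54 bp.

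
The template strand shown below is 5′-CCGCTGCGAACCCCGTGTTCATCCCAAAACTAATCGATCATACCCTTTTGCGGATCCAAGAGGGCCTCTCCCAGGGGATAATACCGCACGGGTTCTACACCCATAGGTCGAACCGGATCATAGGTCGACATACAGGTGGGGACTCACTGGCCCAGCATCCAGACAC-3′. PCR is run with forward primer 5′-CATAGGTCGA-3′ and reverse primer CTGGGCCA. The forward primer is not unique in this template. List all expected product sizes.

54 bp, 37 bp

The forward primer CATAGGTCGA matches the top strand at positions 102–111, 119–128.
The reverse primer's reverse complement is TGGCCCAG, matching at positions 148–155.
Each forward site pairs with the reverse site to give a product ending at position 155: sizes 54, 37 bp.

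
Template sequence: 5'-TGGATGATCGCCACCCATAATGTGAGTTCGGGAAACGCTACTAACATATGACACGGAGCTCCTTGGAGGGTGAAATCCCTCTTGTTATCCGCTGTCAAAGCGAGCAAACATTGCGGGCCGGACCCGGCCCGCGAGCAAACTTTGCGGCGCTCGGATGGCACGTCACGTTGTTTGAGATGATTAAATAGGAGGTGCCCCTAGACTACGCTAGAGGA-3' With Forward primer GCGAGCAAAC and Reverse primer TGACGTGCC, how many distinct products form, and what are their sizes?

The forward primer GCGAGCAAAC matches the top strand at positions 100–109, 131–140.
The reverse primer's reverse complement is GGCACGTCA, matching at positions 157–165.
Each forward site pairs with the reverse site to give a product ending at position 165: sizes 66, 35 bp.

Two products: 66 bp, 35 bp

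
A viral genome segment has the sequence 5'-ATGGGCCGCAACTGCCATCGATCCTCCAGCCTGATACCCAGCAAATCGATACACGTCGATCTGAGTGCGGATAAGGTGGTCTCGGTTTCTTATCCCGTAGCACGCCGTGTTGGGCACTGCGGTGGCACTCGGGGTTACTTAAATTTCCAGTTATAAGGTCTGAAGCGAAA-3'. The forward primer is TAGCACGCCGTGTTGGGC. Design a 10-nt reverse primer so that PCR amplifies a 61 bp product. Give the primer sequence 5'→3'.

5'-CCTTATAACT-3'

The forward primer binds at positions 98–115, so a 61 bp product ends at position 98 + 61 − 1 = 158.
The reverse primer anneals to the top strand over positions 149–158, i.e. to AGTTATAAGG.
Its sequence written 5'→3' is the reverse complement: CCTTATAACT.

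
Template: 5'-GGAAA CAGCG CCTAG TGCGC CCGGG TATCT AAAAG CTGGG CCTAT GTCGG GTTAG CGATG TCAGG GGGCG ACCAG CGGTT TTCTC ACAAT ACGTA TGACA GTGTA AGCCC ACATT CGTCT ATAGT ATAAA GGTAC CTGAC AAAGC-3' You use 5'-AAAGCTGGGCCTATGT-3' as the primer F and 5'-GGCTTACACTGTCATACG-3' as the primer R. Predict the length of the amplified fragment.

Scanning the template, AAAGCTGGGCCTATGT occurs at positions 32–47; this primer anneals to the bottom strand there with its 3' end pointing downstream.
Reverse complement of the reverse primer: CGTATGACAGTGTAAGCC. This occurs on the top strand at positions 92–109.
Amplicon spans positions 32–109: 78 bp.

78 bp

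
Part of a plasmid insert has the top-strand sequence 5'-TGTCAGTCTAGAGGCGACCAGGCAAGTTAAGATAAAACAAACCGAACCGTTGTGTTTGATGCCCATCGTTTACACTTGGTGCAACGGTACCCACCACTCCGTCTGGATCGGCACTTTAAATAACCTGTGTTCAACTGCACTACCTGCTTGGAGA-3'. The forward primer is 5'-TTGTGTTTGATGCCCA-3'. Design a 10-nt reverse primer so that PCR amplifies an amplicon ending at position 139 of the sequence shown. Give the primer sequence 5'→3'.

The forward primer binds at positions 50–65; the product's 3' end on the top strand is position 139.
The reverse primer anneals to the top strand over positions 130–139, i.e. to TTCAACTGCA.
Its sequence written 5'→3' is the reverse complement: TGCAGTTGAA.

5'-TGCAGTTGAA-3'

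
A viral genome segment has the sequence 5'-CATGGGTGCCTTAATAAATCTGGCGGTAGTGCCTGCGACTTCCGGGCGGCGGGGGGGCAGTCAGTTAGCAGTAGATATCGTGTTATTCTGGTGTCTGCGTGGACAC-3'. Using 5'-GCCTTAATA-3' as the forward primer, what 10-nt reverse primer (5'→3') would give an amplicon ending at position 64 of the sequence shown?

The forward primer binds at positions 8–16; the product's 3' end on the top strand is position 64.
The reverse primer anneals to the top strand over positions 55–64, i.e. to GGGCAGTCAG.
Its sequence written 5'→3' is the reverse complement: CTGACTGCCC.

5'-CTGACTGCCC-3'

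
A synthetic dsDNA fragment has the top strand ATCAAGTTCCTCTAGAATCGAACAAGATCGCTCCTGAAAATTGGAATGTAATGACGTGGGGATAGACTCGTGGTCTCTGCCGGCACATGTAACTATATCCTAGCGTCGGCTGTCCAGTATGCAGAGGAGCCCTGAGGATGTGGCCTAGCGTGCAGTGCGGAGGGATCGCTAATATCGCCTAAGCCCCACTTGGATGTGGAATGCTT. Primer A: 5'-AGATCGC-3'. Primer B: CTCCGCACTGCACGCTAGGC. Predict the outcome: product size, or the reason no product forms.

Yes — a 138 bp product.

Primer A (AGATCGC) matches the top strand at positions 25–31; it acts as a forward primer.
Primer B's reverse complement is GCCTAGCGTGCAGTGCGGAG, matching the top strand at positions 143–162; it acts as a reverse primer.
The 3' ends face each other across positions 25–162, giving a 138 bp product.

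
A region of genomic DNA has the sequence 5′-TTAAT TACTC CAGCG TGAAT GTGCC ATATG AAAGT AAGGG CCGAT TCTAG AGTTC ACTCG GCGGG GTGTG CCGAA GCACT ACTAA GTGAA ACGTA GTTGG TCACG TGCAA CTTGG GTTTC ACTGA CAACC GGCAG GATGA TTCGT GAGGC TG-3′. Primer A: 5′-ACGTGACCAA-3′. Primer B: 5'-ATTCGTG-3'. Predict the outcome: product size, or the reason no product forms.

No product — the primers' 3' ends point away from each other.

Primer A (ACGTGACCAA) has reverse complement TTGGTCACGT, which matches the top strand at positions 97–106; primer A anneals to the top strand there with its 3' end pointing upstream toward position 97.
Primer B (ATTCGTG) matches the top strand directly at positions 140–146; it anneals to the bottom strand with its 3' end pointing downstream toward position 146.
The 3' ends diverge (primer A extends toward position 1, primer B toward position 152), so the primers never converge on a shared product.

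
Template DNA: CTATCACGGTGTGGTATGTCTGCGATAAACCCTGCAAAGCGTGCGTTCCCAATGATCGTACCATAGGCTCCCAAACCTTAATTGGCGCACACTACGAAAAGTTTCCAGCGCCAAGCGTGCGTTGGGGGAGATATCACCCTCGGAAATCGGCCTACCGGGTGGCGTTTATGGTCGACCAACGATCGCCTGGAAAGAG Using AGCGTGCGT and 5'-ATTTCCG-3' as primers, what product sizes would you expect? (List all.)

110 bp, 34 bp

The forward primer AGCGTGCGT matches the top strand at positions 38–46, 114–122.
The reverse primer's reverse complement is CGGAAAT, matching at positions 141–147.
Each forward site pairs with the reverse site to give a product ending at position 147: sizes 110, 34 bp.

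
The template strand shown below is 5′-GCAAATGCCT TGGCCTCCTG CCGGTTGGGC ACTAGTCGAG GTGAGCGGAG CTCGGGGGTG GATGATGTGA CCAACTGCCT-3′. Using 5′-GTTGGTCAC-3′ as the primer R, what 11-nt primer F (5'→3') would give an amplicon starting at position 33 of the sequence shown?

The reverse primer's reverse complement GTGACCAAC matches the template at positions 67–75; the product starts at position 33.
The forward primer is identical to the top strand over positions 33–43: TAGTCGAGGTG.

5'-TAGTCGAGGTG-3'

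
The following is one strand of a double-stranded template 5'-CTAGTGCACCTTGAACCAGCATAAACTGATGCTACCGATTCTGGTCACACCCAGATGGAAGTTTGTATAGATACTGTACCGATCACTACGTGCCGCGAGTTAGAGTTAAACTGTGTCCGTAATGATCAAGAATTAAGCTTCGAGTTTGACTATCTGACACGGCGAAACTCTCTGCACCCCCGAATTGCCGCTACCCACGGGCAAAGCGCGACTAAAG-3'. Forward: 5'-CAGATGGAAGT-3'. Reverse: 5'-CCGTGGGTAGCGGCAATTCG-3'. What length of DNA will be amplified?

Forward primer CAGATGGAAGT is found on the top strand at positions 52–62.
The reverse primer's reverse complement is CGAATTGCCGCTACCCACGG, which matches the template at positions 181–200.
Product length = (reverse-primer end) − (forward-primer start) + 1 = 200 − 52 + 1 = 149 bp.

149 bp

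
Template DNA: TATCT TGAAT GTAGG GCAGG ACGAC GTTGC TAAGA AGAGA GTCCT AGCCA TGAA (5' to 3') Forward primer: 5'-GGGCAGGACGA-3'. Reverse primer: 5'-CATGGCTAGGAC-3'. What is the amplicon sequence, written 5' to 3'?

5'-GGGCAGGACGACGTTGCTAAGAAGAGAGTCCTAGCCATG-3'

Scanning the template, GGGCAGGACGA occurs at positions 14–24; this primer anneals to the bottom strand there with its 3' end pointing downstream.
The reverse primer's reverse complement is GTCCTAGCCATG, which matches the template at positions 41–52.
The product is the template from position 14 through 52 (39 bp).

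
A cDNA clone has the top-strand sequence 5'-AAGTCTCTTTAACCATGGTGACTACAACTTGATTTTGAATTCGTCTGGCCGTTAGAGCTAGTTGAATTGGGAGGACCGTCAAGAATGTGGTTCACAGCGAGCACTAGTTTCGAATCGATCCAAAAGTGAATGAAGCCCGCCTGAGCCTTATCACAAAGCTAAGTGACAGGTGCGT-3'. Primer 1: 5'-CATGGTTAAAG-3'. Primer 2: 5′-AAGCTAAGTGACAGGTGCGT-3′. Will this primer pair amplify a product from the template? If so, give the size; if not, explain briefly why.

No product — the primers' 3' ends point away from each other.

Primer 1 (CATGGTTAAAG) has reverse complement CTTTAACCATG, which matches the top strand at positions 7–17; primer 1 anneals to the top strand there with its 3' end pointing upstream toward position 7.
Primer 2 (AAGCTAAGTGACAGGTGCGT) matches the top strand directly at positions 156–175; it anneals to the bottom strand with its 3' end pointing downstream toward position 175.
The 3' ends diverge (primer 1 extends toward position 1, primer 2 toward position 175), so the primers never converge on a shared product.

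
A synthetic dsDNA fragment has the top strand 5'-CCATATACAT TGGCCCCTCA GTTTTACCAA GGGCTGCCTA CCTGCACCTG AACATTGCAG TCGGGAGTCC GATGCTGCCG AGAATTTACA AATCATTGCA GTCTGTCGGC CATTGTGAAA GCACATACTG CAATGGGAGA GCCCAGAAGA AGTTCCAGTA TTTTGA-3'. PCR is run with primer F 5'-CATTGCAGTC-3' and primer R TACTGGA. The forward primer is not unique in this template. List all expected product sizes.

108 bp, 67 bp

The forward primer CATTGCAGTC matches the top strand at positions 53–62, 94–103.
The reverse primer's reverse complement is TCCAGTA, matching at positions 154–160.
Each forward site pairs with the reverse site to give a product ending at position 160: sizes 108, 67 bp.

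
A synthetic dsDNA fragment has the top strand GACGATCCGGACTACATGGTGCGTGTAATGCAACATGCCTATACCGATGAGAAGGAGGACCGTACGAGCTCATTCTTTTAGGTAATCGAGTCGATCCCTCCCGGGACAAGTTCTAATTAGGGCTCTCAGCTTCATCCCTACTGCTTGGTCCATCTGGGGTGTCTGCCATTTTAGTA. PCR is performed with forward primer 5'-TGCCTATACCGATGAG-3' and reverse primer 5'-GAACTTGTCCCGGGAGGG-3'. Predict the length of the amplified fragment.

78 bp

Scanning the template, TGCCTATACCGATGAG occurs at positions 36–51; this primer anneals to the bottom strand there with its 3' end pointing downstream.
Reverse complement of the reverse primer: CCCTCCCGGGACAAGTTC. This occurs on the top strand at positions 96–113.
The product runs from position 36 to position 113, so its length is 113 − 36 + 1 = 78 bp.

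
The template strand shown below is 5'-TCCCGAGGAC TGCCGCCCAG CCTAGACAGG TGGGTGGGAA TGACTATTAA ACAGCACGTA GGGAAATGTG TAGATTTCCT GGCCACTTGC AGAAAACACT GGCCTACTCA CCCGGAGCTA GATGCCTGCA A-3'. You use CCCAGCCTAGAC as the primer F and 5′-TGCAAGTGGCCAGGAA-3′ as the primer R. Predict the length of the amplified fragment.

76 bp

Forward primer CCCAGCCTAGAC is found on the top strand at positions 16–27.
The reverse primer's reverse complement is TTCCTGGCCACTTGCA, which matches the template at positions 76–91.
The product runs from position 16 to position 91, so its length is 91 − 16 + 1 = 76 bp.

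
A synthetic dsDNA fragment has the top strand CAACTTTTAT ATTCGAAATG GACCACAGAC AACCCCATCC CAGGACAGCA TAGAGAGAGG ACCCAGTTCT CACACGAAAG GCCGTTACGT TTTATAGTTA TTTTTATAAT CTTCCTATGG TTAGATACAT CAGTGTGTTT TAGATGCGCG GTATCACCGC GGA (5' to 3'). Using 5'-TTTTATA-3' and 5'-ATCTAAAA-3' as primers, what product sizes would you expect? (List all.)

141 bp, 56 bp, 44 bp

The forward primer TTTTATA matches the top strand at positions 5–11, 90–96, 102–108.
The reverse primer's reverse complement is TTTTAGAT, matching at positions 138–145.
Each forward site pairs with the reverse site to give a product ending at position 145: sizes 141, 56, 44 bp.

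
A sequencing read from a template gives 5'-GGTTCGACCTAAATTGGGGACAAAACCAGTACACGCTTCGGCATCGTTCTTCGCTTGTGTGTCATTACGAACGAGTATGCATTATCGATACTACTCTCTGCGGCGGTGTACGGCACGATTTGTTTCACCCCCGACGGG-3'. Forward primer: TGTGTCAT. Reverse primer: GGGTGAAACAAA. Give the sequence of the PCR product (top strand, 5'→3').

5'-TGTGTCATTACGAACGAGTATGCATTATCGATACTACTCTCTGCGGCGGTGTACGGCACGATTTGTTTCACCC-3'

The forward primer matches the template at positions 58–65.
Reverse complement of the reverse primer: TTTGTTTCACCC. This occurs on the top strand at positions 119–130.
The product is the template from position 58 through 130 (73 bp).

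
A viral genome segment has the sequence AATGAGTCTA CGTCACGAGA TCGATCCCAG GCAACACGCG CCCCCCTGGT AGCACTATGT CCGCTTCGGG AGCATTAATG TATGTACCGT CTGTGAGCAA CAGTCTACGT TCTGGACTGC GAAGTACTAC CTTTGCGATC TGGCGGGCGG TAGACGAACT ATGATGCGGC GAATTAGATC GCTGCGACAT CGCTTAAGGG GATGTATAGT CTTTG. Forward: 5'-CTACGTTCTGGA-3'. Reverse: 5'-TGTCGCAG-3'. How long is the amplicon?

Scanning the template, CTACGTTCTGGA occurs at positions 105–116; this primer anneals to the bottom strand there with its 3' end pointing downstream.
Taking the reverse complement of TGTCGCAG gives CTGCGACA, found at positions 182–189 on the template; the primer anneals here to the top strand with its 3' end pointing upstream.
Product length = (reverse-primer end) − (forward-primer start) + 1 = 189 − 105 + 1 = 85 bp.

85 bp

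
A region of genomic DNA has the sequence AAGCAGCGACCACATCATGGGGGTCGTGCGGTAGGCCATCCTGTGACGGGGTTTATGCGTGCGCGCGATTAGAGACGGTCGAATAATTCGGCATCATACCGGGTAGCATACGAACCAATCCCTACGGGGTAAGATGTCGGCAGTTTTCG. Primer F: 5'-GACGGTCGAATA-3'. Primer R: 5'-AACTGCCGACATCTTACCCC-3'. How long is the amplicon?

72 bp

Forward primer GACGGTCGAATA is found on the top strand at positions 74–85.
The reverse primer's reverse complement is GGGGTAAGATGTCGGCAGTT, which matches the template at positions 126–145.
The product runs from position 74 to position 145, so its length is 145 − 74 + 1 = 72 bp.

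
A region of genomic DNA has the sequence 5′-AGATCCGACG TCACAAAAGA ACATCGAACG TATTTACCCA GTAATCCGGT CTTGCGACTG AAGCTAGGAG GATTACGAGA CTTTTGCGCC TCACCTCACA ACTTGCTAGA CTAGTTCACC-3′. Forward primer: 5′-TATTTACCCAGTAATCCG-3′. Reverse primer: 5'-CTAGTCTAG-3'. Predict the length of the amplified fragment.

Forward primer TATTTACCCAGTAATCCG is found on the top strand at positions 31–48.
Taking the reverse complement of CTAGTCTAG gives CTAGACTAG, found at positions 106–114 on the template; the primer anneals here to the top strand with its 3' end pointing upstream.
Amplicon spans positions 31–114: 84 bp.

84 bp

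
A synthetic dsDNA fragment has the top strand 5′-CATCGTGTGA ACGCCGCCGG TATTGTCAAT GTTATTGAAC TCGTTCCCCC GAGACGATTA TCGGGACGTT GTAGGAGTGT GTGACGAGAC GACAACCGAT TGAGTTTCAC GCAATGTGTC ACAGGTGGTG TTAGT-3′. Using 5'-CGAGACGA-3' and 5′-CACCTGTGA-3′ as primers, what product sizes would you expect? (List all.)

The forward primer CGAGACGA matches the top strand at positions 50–57, 85–92.
The reverse primer's reverse complement is TCACAGGTG, matching at positions 119–127.
Each forward site pairs with the reverse site to give a product ending at position 127: sizes 78, 43 bp.

78 bp, 43 bp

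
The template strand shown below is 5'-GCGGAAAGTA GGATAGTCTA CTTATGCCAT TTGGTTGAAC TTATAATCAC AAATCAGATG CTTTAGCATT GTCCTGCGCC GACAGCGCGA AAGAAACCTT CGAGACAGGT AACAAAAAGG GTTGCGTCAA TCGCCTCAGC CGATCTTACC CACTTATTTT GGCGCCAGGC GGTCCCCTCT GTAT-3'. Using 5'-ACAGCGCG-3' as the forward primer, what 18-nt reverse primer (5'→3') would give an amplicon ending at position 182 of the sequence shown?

The forward primer binds at positions 82–89; the product's 3' end on the top strand is position 182.
The reverse primer anneals to the top strand over positions 165–182, i.e. to CCAGGCGGTCCCCTCTGT.
Its sequence written 5'→3' is the reverse complement: ACAGAGGGGACCGCCTGG.

5'-ACAGAGGGGACCGCCTGG-3'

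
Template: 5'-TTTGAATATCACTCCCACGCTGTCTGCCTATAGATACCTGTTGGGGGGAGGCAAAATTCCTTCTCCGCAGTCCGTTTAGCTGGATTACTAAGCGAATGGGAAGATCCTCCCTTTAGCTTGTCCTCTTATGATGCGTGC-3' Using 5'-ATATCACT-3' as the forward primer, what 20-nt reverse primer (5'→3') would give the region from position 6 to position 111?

5'-GGGAGGATCTTCCCATTCGC-3'

The product's 3' end on the top strand is position 111.
The reverse primer anneals to the top strand over positions 92–111, i.e. to GCGAATGGGAAGATCCTCCC.
Its sequence written 5'→3' is the reverse complement: GGGAGGATCTTCCCATTCGC.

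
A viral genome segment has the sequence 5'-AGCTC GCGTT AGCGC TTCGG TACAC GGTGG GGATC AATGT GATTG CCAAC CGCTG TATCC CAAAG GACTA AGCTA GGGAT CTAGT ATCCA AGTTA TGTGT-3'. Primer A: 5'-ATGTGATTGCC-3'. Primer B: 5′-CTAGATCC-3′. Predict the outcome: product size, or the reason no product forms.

Yes — a 48 bp product.

Primer A (ATGTGATTGCC) matches the top strand at positions 37–47; it acts as a forward primer.
Primer B's reverse complement is GGATCTAG, matching the top strand at positions 77–84; it acts as a reverse primer.
The 3' ends face each other across positions 37–84, giving a 48 bp product.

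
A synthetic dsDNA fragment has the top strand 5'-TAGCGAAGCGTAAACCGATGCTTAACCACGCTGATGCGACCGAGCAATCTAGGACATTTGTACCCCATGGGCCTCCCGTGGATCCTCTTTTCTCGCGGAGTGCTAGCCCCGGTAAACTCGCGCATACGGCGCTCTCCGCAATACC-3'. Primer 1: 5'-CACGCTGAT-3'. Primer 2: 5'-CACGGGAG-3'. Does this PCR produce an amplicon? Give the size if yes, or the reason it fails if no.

Yes — a 54 bp product.

Primer 1 (CACGCTGAT) matches the top strand at positions 27–35; it acts as a forward primer.
Primer 2's reverse complement is CTCCCGTG, matching the top strand at positions 73–80; it acts as a reverse primer.
The 3' ends face each other across positions 27–80, giving a 54 bp product.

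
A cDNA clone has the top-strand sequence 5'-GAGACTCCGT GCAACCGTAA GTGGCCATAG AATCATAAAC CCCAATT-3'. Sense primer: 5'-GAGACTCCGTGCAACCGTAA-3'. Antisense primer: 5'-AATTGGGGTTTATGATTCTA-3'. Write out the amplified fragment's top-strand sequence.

5'-GAGACTCCGTGCAACCGTAAGTGGCCATAGAATCATAAACCCCAATT-3'

The forward primer matches the template at positions 1–20.
The reverse primer's reverse complement is TAGAATCATAAACCCCAATT, which matches the template at positions 28–47.
The product is the template from position 1 through 47 (47 bp).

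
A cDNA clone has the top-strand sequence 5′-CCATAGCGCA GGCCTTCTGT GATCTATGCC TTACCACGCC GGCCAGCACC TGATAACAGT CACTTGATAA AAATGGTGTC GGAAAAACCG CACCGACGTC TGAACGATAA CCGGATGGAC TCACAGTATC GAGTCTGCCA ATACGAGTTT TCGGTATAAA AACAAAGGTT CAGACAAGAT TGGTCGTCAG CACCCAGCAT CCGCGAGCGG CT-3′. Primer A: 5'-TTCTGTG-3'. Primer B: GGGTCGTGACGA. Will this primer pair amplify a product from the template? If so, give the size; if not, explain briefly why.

No product — primer B has no binding site in the template.

Primer B (GGGTCGTGACGA) does not match the top strand, and its reverse complement TCGTCACGACCC does not match either.
With no annealing site for primer B, no amplification occurs.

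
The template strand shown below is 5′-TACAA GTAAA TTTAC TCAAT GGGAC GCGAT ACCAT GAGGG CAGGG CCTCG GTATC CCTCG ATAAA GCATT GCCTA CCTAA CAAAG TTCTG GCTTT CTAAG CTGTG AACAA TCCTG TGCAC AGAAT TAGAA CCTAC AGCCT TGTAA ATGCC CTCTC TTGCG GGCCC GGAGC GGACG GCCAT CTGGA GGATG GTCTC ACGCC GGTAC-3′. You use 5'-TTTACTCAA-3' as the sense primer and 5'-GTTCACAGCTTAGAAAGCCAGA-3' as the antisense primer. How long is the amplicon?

Forward primer TTTACTCAA is found on the top strand at positions 11–19.
Taking the reverse complement of GTTCACAGCTTAGAAAGCCAGA gives TCTGGCTTTCTAAGCTGTGAAC, found at positions 87–108 on the template; the primer anneals here to the top strand with its 3' end pointing upstream.
The product runs from position 11 to position 108, so its length is 108 − 11 + 1 = 98 bp.

98 bp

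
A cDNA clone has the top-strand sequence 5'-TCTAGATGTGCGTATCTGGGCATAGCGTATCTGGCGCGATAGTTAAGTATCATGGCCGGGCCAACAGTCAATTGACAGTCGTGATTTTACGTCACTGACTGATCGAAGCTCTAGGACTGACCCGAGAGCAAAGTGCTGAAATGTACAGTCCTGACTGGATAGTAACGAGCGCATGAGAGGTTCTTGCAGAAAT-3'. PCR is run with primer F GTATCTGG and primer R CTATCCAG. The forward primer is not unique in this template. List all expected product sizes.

151 bp, 136 bp

The forward primer GTATCTGG matches the top strand at positions 12–19, 27–34.
The reverse primer's reverse complement is CTGGATAG, matching at positions 155–162.
Each forward site pairs with the reverse site to give a product ending at position 162: sizes 151, 136 bp.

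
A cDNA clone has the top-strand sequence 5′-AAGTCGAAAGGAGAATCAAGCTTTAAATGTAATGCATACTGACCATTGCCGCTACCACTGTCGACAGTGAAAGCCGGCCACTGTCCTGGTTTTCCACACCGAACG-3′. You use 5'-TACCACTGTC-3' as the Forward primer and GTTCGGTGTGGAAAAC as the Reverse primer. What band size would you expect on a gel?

52 bp

Scanning the template, TACCACTGTC occurs at positions 53–62; this primer anneals to the bottom strand there with its 3' end pointing downstream.
Taking the reverse complement of GTTCGGTGTGGAAAAC gives GTTTTCCACACCGAAC, found at positions 89–104 on the template; the primer anneals here to the top strand with its 3' end pointing upstream.
Amplicon spans positions 53–104: 52 bp.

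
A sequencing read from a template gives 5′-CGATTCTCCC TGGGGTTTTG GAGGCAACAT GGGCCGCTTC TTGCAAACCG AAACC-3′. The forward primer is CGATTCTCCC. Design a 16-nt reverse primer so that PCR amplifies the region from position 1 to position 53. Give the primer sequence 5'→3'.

5'-TTTCGGTTTGCAAGAA-3'

The product's 3' end on the top strand is position 53.
The reverse primer anneals to the top strand over positions 38–53, i.e. to TTCTTGCAAACCGAAA.
Its sequence written 5'→3' is the reverse complement: TTTCGGTTTGCAAGAA.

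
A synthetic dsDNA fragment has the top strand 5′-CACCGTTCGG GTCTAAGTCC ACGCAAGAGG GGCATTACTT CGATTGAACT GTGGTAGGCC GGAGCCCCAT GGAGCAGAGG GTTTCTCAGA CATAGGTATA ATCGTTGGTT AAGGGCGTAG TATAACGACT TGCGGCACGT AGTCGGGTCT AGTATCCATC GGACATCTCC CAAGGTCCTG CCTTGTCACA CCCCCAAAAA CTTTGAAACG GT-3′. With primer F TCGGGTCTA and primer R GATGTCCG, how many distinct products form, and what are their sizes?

Two products: 161 bp, 25 bp

The forward primer TCGGGTCTA matches the top strand at positions 7–15, 143–151.
The reverse primer's reverse complement is CGGACATC, matching at positions 160–167.
Each forward site pairs with the reverse site to give a product ending at position 167: sizes 161, 25 bp.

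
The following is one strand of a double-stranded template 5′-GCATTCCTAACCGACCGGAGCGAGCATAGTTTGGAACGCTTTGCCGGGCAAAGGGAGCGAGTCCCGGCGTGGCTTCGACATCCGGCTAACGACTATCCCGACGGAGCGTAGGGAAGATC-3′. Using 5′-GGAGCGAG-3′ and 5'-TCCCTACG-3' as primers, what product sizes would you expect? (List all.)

98 bp, 61 bp

The forward primer GGAGCGAG matches the top strand at positions 17–24, 54–61.
The reverse primer's reverse complement is CGTAGGGA, matching at positions 107–114.
Each forward site pairs with the reverse site to give a product ending at position 114: sizes 98, 61 bp.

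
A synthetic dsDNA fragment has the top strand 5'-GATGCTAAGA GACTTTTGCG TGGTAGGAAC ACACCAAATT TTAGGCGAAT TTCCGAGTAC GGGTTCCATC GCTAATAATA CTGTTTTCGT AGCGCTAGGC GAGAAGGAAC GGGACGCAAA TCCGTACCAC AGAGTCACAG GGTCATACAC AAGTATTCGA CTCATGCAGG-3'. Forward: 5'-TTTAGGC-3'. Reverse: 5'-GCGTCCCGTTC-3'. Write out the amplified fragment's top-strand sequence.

The forward primer matches the template at positions 40–46.
The reverse primer's reverse complement is GAACGGGACGC, which matches the template at positions 107–117.
The product is the template from position 40 through 117 (78 bp).

5'-TTTAGGCGAATTTCCGAGTACGGGTTCCATCGCTAATAATACTGTTTTCGTAGCGCTAGGCGAGAAGGAACGGGACGC-3'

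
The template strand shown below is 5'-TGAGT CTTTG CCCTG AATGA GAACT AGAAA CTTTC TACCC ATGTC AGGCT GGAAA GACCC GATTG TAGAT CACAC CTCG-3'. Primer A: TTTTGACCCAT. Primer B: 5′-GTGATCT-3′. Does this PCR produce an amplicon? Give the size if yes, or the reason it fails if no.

No product — primer A has no binding site in the template.

Primer A (TTTTGACCCAT) does not match the top strand, and its reverse complement ATGGGTCAAAA does not match either.
With no annealing site for primer A, no amplification occurs.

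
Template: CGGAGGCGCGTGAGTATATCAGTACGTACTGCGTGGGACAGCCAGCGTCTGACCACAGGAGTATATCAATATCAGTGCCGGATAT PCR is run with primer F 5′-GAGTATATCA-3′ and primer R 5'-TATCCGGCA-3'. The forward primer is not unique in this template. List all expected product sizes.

73 bp, 26 bp

The forward primer GAGTATATCA matches the top strand at positions 12–21, 59–68.
The reverse primer's reverse complement is TGCCGGATA, matching at positions 76–84.
Each forward site pairs with the reverse site to give a product ending at position 84: sizes 73, 26 bp.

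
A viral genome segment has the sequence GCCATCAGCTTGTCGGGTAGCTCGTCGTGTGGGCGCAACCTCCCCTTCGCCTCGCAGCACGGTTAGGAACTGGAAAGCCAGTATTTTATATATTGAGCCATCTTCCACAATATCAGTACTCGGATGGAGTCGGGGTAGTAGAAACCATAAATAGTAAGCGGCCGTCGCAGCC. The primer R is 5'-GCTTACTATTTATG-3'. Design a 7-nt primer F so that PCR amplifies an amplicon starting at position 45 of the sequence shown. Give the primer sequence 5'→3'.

5'-CTTCGCC-3'

The reverse primer's reverse complement CATAAATAGTAAGC matches the template at positions 146–159; the product starts at position 45.
The forward primer is identical to the top strand over positions 45–51: CTTCGCC.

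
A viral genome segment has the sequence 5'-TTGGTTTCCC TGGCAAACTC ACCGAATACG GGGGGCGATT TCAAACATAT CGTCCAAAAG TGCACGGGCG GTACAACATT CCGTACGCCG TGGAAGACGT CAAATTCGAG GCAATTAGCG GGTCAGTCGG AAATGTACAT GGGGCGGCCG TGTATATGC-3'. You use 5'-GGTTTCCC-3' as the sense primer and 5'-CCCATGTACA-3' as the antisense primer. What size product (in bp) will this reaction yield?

141 bp

The forward primer matches the template at positions 3–10.
Taking the reverse complement of CCCATGTACA gives TGTACATGGG, found at positions 134–143 on the template; the primer anneals here to the top strand with its 3' end pointing upstream.
Amplicon spans positions 3–143: 141 bp.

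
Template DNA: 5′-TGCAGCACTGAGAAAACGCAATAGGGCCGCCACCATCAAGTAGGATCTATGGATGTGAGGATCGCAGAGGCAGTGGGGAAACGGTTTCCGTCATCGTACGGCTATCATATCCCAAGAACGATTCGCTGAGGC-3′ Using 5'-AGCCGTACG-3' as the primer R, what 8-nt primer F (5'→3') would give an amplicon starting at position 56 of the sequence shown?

The reverse primer's reverse complement CGTACGGCT matches the template at positions 95–103; the product starts at position 56.
The forward primer is identical to the top strand over positions 56–63: TGAGGATC.

5'-TGAGGATC-3'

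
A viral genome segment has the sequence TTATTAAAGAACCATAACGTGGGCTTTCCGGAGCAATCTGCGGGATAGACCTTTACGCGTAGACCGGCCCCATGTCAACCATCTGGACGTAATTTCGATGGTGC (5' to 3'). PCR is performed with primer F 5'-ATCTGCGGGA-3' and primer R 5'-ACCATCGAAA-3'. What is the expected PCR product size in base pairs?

Forward primer ATCTGCGGGA is found on the top strand at positions 36–45.
Reverse complement of the reverse primer: TTTCGATGGT. This occurs on the top strand at positions 93–102.
The product runs from position 36 to position 102, so its length is 102 − 36 + 1 = 67 bp.

67 bp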